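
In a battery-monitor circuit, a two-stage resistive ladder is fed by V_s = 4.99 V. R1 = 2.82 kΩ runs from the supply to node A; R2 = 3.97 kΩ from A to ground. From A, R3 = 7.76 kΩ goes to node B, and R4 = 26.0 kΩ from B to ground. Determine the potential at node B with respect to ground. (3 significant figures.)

V_B ≈ 2.14 V

Node A sees R2 in parallel with the series input of stage 2, R3 + R4 = 33.76 kΩ.
R2 ‖ (R3+R4) = 3.552 kΩ.
First divider: V_A = V_s · 3.552/(2.82 + 3.552) = 2.782 V.
Stage 2 is unloaded, so V_B = V_A · R4/(R3+R4) = 2.782 × 26.0/33.76 = 2.142 V.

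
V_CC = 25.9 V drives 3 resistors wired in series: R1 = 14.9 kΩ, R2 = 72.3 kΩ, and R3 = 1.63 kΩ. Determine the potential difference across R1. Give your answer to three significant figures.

V ≈ 4.34 V

Total series resistance ΣR = 14.9 + 72.3 + 1.63 = 88.83 kΩ.
By the voltage-divider rule, V = 25.9 × 14.90/88.83 = 4.344 V.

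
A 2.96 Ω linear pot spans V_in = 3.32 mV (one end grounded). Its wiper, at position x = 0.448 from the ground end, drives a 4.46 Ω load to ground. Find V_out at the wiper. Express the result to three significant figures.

V_out ≈ 1.28 mV

Lower segment x·R_p = 1.326 Ω; upper segment (1−x)·R_p = 1.634 Ω.
Lower segment in parallel with the load: 1.326 ‖ 4.46 = 1.022 Ω.
V_out = 3.32 × 1.022/(1.634 + 1.022) = 1.278 mV.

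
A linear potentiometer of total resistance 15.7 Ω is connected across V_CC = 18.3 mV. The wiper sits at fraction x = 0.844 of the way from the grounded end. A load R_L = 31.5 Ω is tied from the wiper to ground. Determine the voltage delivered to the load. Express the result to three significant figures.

The pot divides into 2.449 Ω above the wiper and 13.25 Ω below.
(x·R_p) ‖ R_L = 9.327 Ω.
V_out = 18.3 × 9.327/(2.449 + 9.327) = 14.49 mV.

V_out ≈ 14.5 mV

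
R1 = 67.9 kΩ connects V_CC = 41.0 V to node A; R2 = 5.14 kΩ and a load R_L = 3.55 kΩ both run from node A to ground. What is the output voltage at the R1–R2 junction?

First combine the lower leg with the load: R2 ‖ R_L = 2.100 kΩ.
Voltage divider with the loaded lower leg: V_out = 41.0 × 2.100/(67.9 + 2.100) = 41.0 × 0.03000 = 1.230 V.
(Unloaded it would be 2.89 V; the load pulls it down.)

V_out ≈ 1.23 V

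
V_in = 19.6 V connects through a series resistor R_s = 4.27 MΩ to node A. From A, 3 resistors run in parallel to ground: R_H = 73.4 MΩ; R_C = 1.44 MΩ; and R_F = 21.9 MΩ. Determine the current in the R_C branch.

Combine the parallel branches: R_p = (1/73.4 + 1/1.44 + 1/21.9)⁻¹ = 1.327 MΩ.
Node voltage V_A = V_in · R_p/(R_s + R_p) = 19.6 × 0.2371 = 4.646 V.
Branch current I = V_A/R_C = 4.646/1.44 = 3.227 µA.

I ≈ 3.23 µA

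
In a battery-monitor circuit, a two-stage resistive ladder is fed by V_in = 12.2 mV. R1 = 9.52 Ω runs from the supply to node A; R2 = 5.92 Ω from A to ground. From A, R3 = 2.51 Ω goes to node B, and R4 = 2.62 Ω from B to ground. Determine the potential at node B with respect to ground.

Looking into the second stage from A: R3 + R4 = 5.130 Ω appears in parallel with R2.
Effective lower resistance at A: R2 ‖ 5.130 = 2.748 Ω.
So V_A = 12.2 × 0.2240 = 2.733 mV.
V_B = V_A × 0.5107 = 1.396 mV.

V_B ≈ 1.40 mV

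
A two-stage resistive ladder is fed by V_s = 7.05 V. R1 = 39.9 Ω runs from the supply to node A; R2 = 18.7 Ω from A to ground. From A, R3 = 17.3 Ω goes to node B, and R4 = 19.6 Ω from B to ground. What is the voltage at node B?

V_B ≈ 0.888 V

Looking into the second stage from A: R3 + R4 = 36.90 Ω appears in parallel with R2.
Effective lower resistance at A: R2 ‖ 36.90 = 12.41 Ω.
So V_A = 7.05 × 0.2372 = 1.673 V.
Then the unloaded second divider: V_B = V_A × R4/(R3+R4) = 1.673 × 0.5312 = 0.8884 V.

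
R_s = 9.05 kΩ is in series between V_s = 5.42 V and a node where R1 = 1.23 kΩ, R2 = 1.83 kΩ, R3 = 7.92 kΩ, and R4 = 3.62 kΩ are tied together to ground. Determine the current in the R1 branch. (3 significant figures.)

I ≈ 0.260 mA

Equivalent of the parallel group: R_p = 0.5675 kΩ.
V_A = 5.42 × 0.5675/9.618 = 0.3198 V.
Branch current I = V_A/R1 = 0.3198/1.23 = 0.2600 mA.
(Equivalently: I_total = 0.5636 mA, then current-divider fraction G_k/ΣG = 0.4614.)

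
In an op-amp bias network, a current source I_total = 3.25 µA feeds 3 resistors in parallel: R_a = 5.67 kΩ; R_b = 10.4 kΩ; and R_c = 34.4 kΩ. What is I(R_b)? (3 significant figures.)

I ≈ 1.04 µA

Conductances: ΣG = 1/5.67 + 1/10.4 + 1/34.4 = 0.3016 (1/kΩ).
By the current-divider rule, I = I_total · G_k/ΣG = 3.25 × 0.3188 = 1.036 µA.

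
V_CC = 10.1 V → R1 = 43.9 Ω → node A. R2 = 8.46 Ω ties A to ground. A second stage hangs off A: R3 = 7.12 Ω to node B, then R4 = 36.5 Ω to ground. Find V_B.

Node A sees R2 in parallel with the series input of stage 2, R3 + R4 = 43.62 Ω.
Effective lower resistance at A: R2 ‖ 43.62 = 7.086 Ω.
So V_A = 10.1 × 0.1390 = 1.404 V.
Then the unloaded second divider: V_B = V_A × R4/(R3+R4) = 1.404 × 0.8368 = 1.175 V.

V_B ≈ 1.17 V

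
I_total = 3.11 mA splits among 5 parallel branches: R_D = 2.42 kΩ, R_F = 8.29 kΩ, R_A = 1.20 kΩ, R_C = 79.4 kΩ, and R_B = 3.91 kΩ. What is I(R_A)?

I ≈ 1.58 mA

Total conductance ΣG = 1/2.42 + 1/8.29 + 1/1.20 + 1/79.4 + 1/3.91 = 1.636 (units of 1/kΩ).
By the current-divider rule, I = I_total · G_k/ΣG = 3.11 × 0.5095 = 1.585 mA.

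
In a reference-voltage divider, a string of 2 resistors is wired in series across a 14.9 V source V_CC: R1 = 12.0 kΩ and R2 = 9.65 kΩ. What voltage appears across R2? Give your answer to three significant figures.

Total series resistance ΣR = 12.0 + 9.65 = 21.65 kΩ.
V = V_CC · R/ΣR = 14.9 × 0.4457 = 6.641 V.

V ≈ 6.64 V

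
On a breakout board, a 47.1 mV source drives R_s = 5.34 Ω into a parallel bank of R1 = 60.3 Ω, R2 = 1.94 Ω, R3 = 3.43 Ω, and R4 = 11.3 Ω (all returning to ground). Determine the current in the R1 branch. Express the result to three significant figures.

I ≈ 0.133 mA

Equivalent of the parallel group: R_p = 1.096 Ω.
V_A = 47.1 × 1.096/6.436 = 8.023 mV.
I(R1) = V_A / R1 = 8.023/60.3 = 0.1331 mA.
(Equivalently: I_total = 7.318 mA, then current-divider fraction G_k/ΣG = 0.01818.)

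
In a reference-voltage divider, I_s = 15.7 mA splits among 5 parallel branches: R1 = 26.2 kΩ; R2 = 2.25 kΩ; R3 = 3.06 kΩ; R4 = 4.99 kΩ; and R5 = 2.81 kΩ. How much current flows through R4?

ΣG = 1/26.2 + 1/2.25 + 1/3.06 + 1/4.99 + 1/2.81 = 1.366.
Current divider: I(R4) = I_s · G_k/ΣG = 15.7 × (0.2004/1.366) = 15.7 × 0.1467 = 2.304 mA.

I ≈ 2.30 mA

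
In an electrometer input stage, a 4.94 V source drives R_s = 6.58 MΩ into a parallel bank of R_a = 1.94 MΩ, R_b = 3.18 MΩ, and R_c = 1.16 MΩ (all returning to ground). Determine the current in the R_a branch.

I ≈ 0.210 µA

Parallel bank: R_p = 1/(1/1.94 + 1/3.18 + 1/1.16) = 0.5910 MΩ.
V_A = 4.94 × 0.5910/7.171 = 0.4071 V.
I(R_a) = V_A / R_a = 0.4071/1.94 = 0.2099 µA.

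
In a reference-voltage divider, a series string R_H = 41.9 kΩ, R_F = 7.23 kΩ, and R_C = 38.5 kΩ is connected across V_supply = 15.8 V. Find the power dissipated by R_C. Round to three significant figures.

P ≈ 1.25 mW

Series current I = V_supply/ΣR = 15.8/87.63 = 0.1803 mA.
V(R_C) = I·R = 6.942 V; P = V·I = 6.942 × 0.1803 = 1.252 mW.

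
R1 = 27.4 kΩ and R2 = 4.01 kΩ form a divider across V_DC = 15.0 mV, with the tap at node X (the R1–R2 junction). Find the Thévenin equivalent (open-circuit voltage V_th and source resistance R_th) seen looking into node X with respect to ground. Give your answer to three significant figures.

V_th ≈ 1.91 mV, R_th ≈ 3.50 kΩ

With X open, the divider is unloaded: V_th = 15.0 × 4.01/31.41 = 1.915 mV.
Looking into X with the source shorted: R_th = R1·R2/(R1+R2) = 27.40 × 4.01/31.41 = 3.498 kΩ.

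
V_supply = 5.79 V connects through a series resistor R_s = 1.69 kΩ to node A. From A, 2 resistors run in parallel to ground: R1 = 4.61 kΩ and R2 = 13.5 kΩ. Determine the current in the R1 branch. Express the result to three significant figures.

Combine the parallel branches: R_p = (1/4.61 + 1/13.5)⁻¹ = 3.436 kΩ.
V_A by voltage divider: V_A = 5.79 × 3.436/(1.69 + 3.436) = 3.881 V.
I(R1) = V_A / R1 = 3.881/4.61 = 0.8419 mA.
(Check via current divider: I_total = 1.129 mA; share G_k/ΣG = 0.7454 → same result.)

I ≈ 0.842 mA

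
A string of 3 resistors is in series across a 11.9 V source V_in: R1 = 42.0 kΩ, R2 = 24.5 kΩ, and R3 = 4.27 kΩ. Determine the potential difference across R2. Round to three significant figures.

Total series resistance ΣR = 42.0 + 24.5 + 4.27 = 70.77 kΩ.
V = V_in · R/ΣR = 11.9 × 0.3462 = 4.120 V.

V ≈ 4.12 V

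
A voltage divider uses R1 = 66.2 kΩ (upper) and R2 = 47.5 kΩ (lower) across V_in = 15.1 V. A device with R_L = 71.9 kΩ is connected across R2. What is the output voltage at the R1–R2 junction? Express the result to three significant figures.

First combine the lower leg with the load: R2 ‖ R_L = 28.60 kΩ.
Voltage divider with the loaded lower leg: V_out = 15.1 × 28.60/(66.2 + 28.60) = 15.1 × 0.3017 = 4.556 V.

V_out ≈ 4.56 V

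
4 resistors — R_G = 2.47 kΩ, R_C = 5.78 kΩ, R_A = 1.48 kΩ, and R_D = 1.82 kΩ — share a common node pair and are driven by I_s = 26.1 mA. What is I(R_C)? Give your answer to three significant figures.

I ≈ 2.50 mA

Total conductance ΣG = 1/2.47 + 1/5.78 + 1/1.48 + 1/1.82 = 1.803 (units of 1/kΩ).
By the current-divider rule, I = I_s · G_k/ΣG = 26.1 × 0.09596 = 2.504 mA.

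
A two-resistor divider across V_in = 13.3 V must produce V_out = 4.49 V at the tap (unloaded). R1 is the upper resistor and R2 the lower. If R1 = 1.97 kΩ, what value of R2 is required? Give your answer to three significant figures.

The divider ratio is R2/(R1+R2) = 4.49/13.3 = 0.3376.
So R2 = R1 · V_out/(V_in − V_out) = 1.97 × 4.49/(13.3 − 4.49) = 1.97 × 0.5096 = 1.004 kΩ.

R2 ≈ 1.00 kΩ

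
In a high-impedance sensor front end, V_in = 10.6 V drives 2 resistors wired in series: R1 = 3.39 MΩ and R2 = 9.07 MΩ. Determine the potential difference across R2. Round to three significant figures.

Series total: ΣR = 3.39 + 9.07 = 12.46 MΩ.
V = V_in · R/ΣR = 10.6 × 0.7279 = 7.716 V.

V ≈ 7.72 V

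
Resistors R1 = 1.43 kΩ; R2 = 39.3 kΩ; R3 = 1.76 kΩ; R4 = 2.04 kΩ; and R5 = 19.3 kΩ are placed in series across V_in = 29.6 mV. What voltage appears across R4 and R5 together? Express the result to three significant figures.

V ≈ 9.90 mV

Series total: ΣR = 1.43 + 39.3 + 1.76 + 2.04 + 19.3 = 63.83 kΩ.
R_{R4..R5} = 2.04 + 19.3 = 21.34 kΩ.
Voltage divider: V = V_in · (21.34 / 63.83) = 29.6 × 0.3343 = 9.896 mV.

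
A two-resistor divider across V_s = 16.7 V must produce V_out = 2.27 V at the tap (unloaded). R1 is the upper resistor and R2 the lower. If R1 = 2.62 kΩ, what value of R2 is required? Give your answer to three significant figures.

R2 ≈ 0.412 kΩ

Required fraction k = V_out/V_s = 0.1359.
Rearranging, R2 = R1·k/(1−k) = 2.62 × 0.1573 = 0.4122 kΩ.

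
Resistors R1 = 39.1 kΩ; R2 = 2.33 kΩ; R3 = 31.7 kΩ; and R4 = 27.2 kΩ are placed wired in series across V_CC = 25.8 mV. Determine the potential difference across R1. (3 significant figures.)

V ≈ 10.1 mV

ΣR = 39.1 + 2.33 + 31.7 + 27.2 = 100.3 kΩ.
V = V_CC · R/ΣR = 25.8 × 0.3897 = 10.05 mV.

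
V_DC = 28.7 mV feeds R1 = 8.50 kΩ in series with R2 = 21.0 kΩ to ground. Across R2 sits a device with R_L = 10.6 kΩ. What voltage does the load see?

First combine the lower leg with the load: R2 ‖ R_L = 7.044 kΩ.
Then V_out = V_DC · R2'/(R1 + R2') = 28.7 × 7.044/15.54 = 13.01 mV.
(Unloaded it would be 20.4 mV; the load pulls it down.)

V_out ≈ 13.0 mV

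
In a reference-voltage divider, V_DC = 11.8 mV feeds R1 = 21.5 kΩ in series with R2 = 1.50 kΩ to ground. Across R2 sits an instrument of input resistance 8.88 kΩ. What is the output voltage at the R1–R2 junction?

V_out ≈ 0.665 mV

First combine the lower leg with the load: R2 ‖ R_L = 1.283 kΩ.
Voltage divider with the loaded lower leg: V_out = 11.8 × 1.283/(21.5 + 1.283) = 11.8 × 0.05632 = 0.6646 mV.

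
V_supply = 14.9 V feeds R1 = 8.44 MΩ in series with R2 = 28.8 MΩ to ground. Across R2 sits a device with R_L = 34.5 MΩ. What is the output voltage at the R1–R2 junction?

The load sits in parallel with R2, giving an effective lower resistance R2' = R2·R_L/(R2+R_L) = 15.70 MΩ.
Then V_out = V_supply · R2'/(R1 + R2') = 14.9 × 15.70/24.14 = 9.690 V.
(Unloaded it would be 11.5 V; the load pulls it down.)

V_out ≈ 9.69 V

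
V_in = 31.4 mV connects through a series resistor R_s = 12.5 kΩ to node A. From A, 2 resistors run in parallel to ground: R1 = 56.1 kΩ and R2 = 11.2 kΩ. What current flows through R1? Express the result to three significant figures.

Combine the parallel branches: R_p = (1/56.1 + 1/11.2)⁻¹ = 9.336 kΩ.
V_A = 31.4 × 9.336/21.84 = 13.43 mV.
Branch current I = V_A/R1 = 13.43/56.1 = 0.2393 µA.
(Equivalently: I_total = 1.438 µA, then current-divider fraction G_k/ΣG = 0.1664.)

I ≈ 0.239 µA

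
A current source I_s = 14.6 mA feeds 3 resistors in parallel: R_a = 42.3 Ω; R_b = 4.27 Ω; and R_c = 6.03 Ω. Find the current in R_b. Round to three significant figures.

Conductances: ΣG = 1/42.3 + 1/4.27 + 1/6.03 = 0.4237 (1/Ω).
By the current-divider rule, I = I_s · G_k/ΣG = 14.6 × 0.5528 = 8.070 mA.

I ≈ 8.07 mA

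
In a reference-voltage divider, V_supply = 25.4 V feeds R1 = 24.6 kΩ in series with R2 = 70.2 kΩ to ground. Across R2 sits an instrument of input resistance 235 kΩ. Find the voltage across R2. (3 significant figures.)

V_out ≈ 17.5 V

First combine the lower leg with the load: R2 ‖ R_L = 54.05 kΩ.
Then V_out = V_supply · R2'/(R1 + R2') = 25.4 × 54.05/78.65 = 17.46 V.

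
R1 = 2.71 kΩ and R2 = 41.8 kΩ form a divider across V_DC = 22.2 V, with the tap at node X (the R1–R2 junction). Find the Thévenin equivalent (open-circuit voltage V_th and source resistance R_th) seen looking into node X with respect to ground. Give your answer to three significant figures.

V_th ≈ 20.8 V, R_th ≈ 2.55 kΩ

With X open, the divider is unloaded: V_th = 22.2 × 41.8/44.51 = 20.85 V.
With V_DC suppressed (replaced by a short), R_th = R1 ‖ R2 = (2.710 × 41.8)/(2.710 + 41.8) = 2.545 kΩ.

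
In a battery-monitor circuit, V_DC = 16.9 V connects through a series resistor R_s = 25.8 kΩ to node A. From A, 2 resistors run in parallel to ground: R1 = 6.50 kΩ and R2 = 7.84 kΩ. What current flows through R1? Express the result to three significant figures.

I ≈ 0.315 mA

Equivalent of the parallel group: R_p = 3.554 kΩ.
V_A = 16.9 × 3.554/29.35 = 2.046 V.
I(R1) = V_A / R1 = 2.046/6.50 = 0.3148 mA.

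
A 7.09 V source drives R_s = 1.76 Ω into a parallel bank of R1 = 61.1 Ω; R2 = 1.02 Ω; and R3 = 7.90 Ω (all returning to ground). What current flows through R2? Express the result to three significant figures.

Parallel bank: R_p = 1/(1/61.1 + 1/1.02 + 1/7.90) = 0.8902 Ω.
Node voltage V_A = V_CC · R_p/(R_s + R_p) = 7.09 × 0.3359 = 2.382 V.
I(R2) = V_A / R2 = 2.382/1.02 = 2.335 A.

I ≈ 2.33 A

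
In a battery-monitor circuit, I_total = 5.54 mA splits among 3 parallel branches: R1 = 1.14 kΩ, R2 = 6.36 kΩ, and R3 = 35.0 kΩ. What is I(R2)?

ΣG = 1/1.14 + 1/6.36 + 1/35.0 = 1.063.
Current divider: I(R2) = I_total · G_k/ΣG = 5.54 × (0.1572/1.063) = 5.54 × 0.1479 = 0.8194 mA.

I ≈ 0.819 mA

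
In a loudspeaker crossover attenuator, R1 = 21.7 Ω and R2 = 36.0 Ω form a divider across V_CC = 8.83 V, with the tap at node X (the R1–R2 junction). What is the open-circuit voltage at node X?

V_th ≈ 5.51 V

V_th is the unloaded tap voltage: V_CC · R2/(R1+R2) = 8.83 × 0.6239 = 5.509 V.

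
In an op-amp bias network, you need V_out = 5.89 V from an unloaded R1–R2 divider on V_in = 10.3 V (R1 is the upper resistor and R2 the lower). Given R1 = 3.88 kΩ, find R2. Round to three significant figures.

V_out/V_in = R2/(R1+R2) = 0.5718.
R2 = R1 · 0.5718/(1 − 0.5718) = 5.182 kΩ.

R2 ≈ 5.18 kΩ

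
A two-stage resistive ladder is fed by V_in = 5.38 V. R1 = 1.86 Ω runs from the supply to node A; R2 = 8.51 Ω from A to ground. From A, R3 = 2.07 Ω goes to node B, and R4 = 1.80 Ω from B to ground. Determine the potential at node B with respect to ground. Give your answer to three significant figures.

V_B ≈ 1.47 V

The second stage (R3 + R4 = 3.870 Ω) loads node A in parallel with R2.
R2 ‖ (R3+R4) = 2.660 Ω.
V_A = 5.38 × 2.660/(1.86 + 2.660) = 3.166 V.
V_B = V_A × 0.4651 = 1.473 V.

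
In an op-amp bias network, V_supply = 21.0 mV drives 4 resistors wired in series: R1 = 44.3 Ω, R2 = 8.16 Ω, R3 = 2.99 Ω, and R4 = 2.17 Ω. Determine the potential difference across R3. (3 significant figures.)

ΣR = 44.3 + 8.16 + 2.99 + 2.17 = 57.62 Ω.
Voltage divider: V = V_supply · (2.990 / 57.62) = 21.0 × 0.05189 = 1.090 mV.

V ≈ 1.09 mV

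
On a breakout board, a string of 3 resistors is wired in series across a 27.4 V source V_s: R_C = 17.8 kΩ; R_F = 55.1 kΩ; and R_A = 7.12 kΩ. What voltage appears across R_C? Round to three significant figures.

Total series resistance ΣR = 17.8 + 55.1 + 7.12 = 80.02 kΩ.
By the voltage-divider rule, V = 27.4 × 17.80/80.02 = 6.095 V.

V ≈ 6.09 V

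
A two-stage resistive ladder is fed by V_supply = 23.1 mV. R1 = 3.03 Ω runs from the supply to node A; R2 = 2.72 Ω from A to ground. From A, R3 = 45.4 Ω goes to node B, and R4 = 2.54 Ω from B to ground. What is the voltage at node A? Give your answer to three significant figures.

V_A ≈ 10.6 mV

The second stage (R3 + R4 = 47.94 Ω) loads node A in parallel with R2.
Effective lower resistance at A: R2 ‖ 47.94 = 2.574 Ω.
So V_A = 23.1 × 0.4593 = 10.61 mV.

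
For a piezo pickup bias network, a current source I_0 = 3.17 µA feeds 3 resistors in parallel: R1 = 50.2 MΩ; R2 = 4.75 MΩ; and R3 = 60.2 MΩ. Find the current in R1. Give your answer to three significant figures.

ΣG = 1/50.2 + 1/4.75 + 1/60.2 = 0.2471.
R1 takes the fraction G_k/ΣG = 0.01992/0.2471 = 0.08063, so I = 3.17 × 0.08063 = 0.2556 µA.

I ≈ 0.256 µA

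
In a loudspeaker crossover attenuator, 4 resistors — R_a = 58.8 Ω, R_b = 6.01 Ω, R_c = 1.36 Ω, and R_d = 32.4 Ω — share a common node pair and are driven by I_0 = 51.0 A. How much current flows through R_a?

Total conductance ΣG = 1/58.8 + 1/6.01 + 1/1.36 + 1/32.4 = 0.9496 (units of 1/Ω).
Current divider: I(R_a) = I_0 · G_k/ΣG = 51.0 × (0.01701/0.9496) = 51.0 × 0.01791 = 0.9134 A.

I ≈ 0.913 A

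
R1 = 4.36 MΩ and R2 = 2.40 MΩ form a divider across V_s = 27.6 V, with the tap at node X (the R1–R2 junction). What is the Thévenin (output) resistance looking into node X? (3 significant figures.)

R_th ≈ 1.55 MΩ

Zeroing V_s shorts the top of R1 to ground, so R_th = R1 ‖ R2 = 1.548 MΩ.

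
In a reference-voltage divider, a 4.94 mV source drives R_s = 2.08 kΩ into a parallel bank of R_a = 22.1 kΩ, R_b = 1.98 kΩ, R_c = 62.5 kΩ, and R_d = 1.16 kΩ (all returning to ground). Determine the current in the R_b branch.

I ≈ 0.628 µA

Combine the parallel branches: R_p = (1/22.1 + 1/1.98 + 1/62.5 + 1/1.16)⁻¹ = 0.7001 kΩ.
V_A = 4.94 × 0.7001/2.780 = 1.244 mV.
Branch current I = V_A/R_b = 1.244/1.98 = 0.6283 µA.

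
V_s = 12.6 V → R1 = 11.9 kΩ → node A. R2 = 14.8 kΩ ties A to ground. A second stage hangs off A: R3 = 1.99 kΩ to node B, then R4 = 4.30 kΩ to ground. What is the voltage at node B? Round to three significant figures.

Node A sees R2 in parallel with the series input of stage 2, R3 + R4 = 6.290 kΩ.
R2 ‖ (R3+R4) = 4.414 kΩ.
First divider: V_A = V_s · 4.414/(11.9 + 4.414) = 3.409 V.
V_B = V_A × 0.6836 = 2.331 V.

V_B ≈ 2.33 V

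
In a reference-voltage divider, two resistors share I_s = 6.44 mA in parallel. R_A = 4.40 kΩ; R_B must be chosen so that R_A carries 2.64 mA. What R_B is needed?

R_B ≈ 3.06 kΩ

Two-branch current divider: I_A = I_s · R_B/(R_A + R_B).
2.64/6.44 = R_B/(R_A + R_B) → R_B = R_A · (0.4099)/(1 − 0.4099) = 4.40 × 0.6947 = 3.057 kΩ.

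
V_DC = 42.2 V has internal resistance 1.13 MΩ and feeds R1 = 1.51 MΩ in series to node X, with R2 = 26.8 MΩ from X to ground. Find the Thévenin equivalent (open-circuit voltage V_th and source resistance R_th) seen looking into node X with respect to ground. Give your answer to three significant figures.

R1' = 1.13 + 1.51 = 2.640 MΩ (source resistance + R1).
Open-circuit (no load on X): V_th = V_DC · R2/(R1' + R2) = 42.2 × 26.8/(2.640 + 26.8) = 38.42 V.
Looking into X with the source shorted: R_th = R1'·R2/(R1'+R2) = 2.640 × 26.8/29.44 = 2.403 MΩ.

V_th ≈ 38.4 V, R_th ≈ 2.40 MΩ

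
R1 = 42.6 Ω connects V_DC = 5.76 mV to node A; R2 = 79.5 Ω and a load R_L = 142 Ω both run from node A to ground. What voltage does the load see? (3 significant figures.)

First combine the lower leg with the load: R2 ‖ R_L = 50.97 Ω.
Now apply the divider: V_out = 5.76 × 0.5447 = 3.138 mV.

V_out ≈ 3.14 mV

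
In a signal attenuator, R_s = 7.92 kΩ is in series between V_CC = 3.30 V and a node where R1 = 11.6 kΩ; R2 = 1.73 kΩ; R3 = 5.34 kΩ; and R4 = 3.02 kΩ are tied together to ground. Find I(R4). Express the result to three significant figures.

I ≈ 0.105 mA

Equivalent of the parallel group: R_p = 0.8456 kΩ.
Node voltage V_A = V_CC · R_p/(R_s + R_p) = 3.30 × 0.09646 = 0.3183 V.
Branch current I = V_A/R4 = 0.3183/3.02 = 0.1054 mA.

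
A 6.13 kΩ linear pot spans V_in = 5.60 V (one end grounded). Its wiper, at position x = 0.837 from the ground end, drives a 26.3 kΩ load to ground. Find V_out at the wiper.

The pot divides into 0.9992 kΩ above the wiper and 5.131 kΩ below.
R_L loads the lower segment: effective lower R = 4.293 kΩ.
Then V_out = V_in · 4.293/(0.9992 + 4.293) = 4.543 V.

V_out ≈ 4.54 V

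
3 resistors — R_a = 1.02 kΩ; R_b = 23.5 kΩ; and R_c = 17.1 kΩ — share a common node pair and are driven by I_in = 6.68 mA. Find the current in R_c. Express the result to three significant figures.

I ≈ 0.361 mA

Total conductance ΣG = 1/1.02 + 1/23.5 + 1/17.1 = 1.081 (units of 1/kΩ).
Current divider: I(R_c) = I_in · G_k/ΣG = 6.68 × (0.05848/1.081) = 6.68 × 0.05408 = 0.3612 mA.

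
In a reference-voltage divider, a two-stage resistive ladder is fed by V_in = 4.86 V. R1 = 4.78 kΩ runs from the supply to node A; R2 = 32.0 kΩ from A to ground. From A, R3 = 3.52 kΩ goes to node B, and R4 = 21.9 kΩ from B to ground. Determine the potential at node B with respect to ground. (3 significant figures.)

Node A sees R2 in parallel with the series input of stage 2, R3 + R4 = 25.42 kΩ.
R2 ‖ (R3+R4) = 14.17 kΩ.
So V_A = 4.86 × 0.7477 = 3.634 V.
Stage 2 is unloaded, so V_B = V_A · R4/(R3+R4) = 3.634 × 21.9/25.42 = 3.131 V.

V_B ≈ 3.13 V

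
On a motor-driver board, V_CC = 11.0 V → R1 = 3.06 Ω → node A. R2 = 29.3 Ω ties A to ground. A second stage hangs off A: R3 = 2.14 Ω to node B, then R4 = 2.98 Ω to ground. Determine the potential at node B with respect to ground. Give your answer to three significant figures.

Looking into the second stage from A: R3 + R4 = 5.120 Ω appears in parallel with R2.
R2 ‖ (R3+R4) = 4.358 Ω.
First divider: V_A = V_CC · 4.358/(3.06 + 4.358) = 6.463 V.
V_B = V_A × 0.5820 = 3.761 V.

V_B ≈ 3.76 V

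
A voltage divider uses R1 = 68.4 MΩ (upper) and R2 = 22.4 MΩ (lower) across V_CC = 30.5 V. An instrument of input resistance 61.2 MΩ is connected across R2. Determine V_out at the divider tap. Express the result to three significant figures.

First combine the lower leg with the load: R2 ‖ R_L = 16.40 MΩ.
Voltage divider with the loaded lower leg: V_out = 30.5 × 16.40/(68.4 + 16.40) = 30.5 × 0.1934 = 5.898 V.
(Unloaded it would be 7.52 V; the load pulls it down.)

V_out ≈ 5.90 V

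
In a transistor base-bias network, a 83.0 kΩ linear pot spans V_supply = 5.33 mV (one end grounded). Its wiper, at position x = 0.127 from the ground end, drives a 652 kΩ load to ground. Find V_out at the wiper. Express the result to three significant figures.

V_out ≈ 0.667 mV

Lower segment x·R_p = 10.54 kΩ; upper segment (1−x)·R_p = 72.46 kΩ.
Lower segment in parallel with the load: 10.54 ‖ 652 = 10.37 kΩ.
Then V_out = V_supply · 10.37/(72.46 + 10.37) = 0.6675 mV.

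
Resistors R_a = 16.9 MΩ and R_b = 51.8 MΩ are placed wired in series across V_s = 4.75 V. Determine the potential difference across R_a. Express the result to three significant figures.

V ≈ 1.17 V

Series total: ΣR = 16.9 + 51.8 = 68.70 MΩ.
Voltage divider: V = V_s · (16.90 / 68.70) = 4.75 × 0.2460 = 1.168 V.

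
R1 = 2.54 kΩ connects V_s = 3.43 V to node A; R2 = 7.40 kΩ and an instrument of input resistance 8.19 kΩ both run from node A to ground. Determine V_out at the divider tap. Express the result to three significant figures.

First combine the lower leg with the load: R2 ‖ R_L = 3.887 kΩ.
Now apply the divider: V_out = 3.43 × 0.6048 = 2.075 V.
(Unloaded it would be 2.55 V; the load pulls it down.)

V_out ≈ 2.07 V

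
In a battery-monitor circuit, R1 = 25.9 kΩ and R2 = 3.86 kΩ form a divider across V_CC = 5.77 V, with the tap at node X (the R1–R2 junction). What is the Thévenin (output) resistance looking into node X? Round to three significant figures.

R_th ≈ 3.36 kΩ

Looking into X with the source shorted: R_th = R1·R2/(R1+R2) = 25.90 × 3.86/29.76 = 3.359 kΩ.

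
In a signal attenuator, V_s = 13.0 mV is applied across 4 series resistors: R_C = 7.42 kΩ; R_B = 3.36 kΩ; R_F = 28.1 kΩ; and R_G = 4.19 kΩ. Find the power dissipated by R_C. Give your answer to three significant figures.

The common current is I = 13.0/43.07 = 0.3018 µA.
P = I²R = 0.09110 × 7.42 = 0.6760 nW.

P ≈ 0.676 nW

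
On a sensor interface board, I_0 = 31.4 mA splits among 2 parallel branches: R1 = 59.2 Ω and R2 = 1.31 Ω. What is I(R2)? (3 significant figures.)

Two-branch current divider: I_k = I_0 · R_other/(R_1 + R_2).
So I = 31.4 × 59.2/60.51 = 30.72 mA.

I ≈ 30.7 mA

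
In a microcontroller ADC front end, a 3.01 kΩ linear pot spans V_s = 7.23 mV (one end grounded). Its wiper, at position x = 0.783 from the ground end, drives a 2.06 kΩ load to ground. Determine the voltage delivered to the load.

The pot divides into 0.6532 kΩ above the wiper and 2.357 kΩ below.
(x·R_p) ‖ R_L = 1.099 kΩ.
V_out = 7.23 × 1.099/(0.6532 + 1.099) = 4.535 mV.
(Unloaded: V_out = x·V_s = 5.66 mV.)

V_out ≈ 4.54 mV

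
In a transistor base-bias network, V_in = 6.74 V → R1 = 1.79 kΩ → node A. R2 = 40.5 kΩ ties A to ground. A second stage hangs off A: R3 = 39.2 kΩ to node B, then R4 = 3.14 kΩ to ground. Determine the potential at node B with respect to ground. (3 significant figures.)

Node A sees R2 in parallel with the series input of stage 2, R3 + R4 = 42.34 kΩ.
Effective lower resistance at A: R2 ‖ 42.34 = 20.70 kΩ.
So V_A = 6.74 × 0.9204 = 6.204 V.
Stage 2 is unloaded, so V_B = V_A · R4/(R3+R4) = 6.204 × 3.14/42.34 = 0.4601 V.

V_B ≈ 0.460 V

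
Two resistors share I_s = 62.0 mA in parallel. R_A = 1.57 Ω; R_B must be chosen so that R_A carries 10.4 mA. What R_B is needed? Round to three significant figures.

Two-branch current divider: I_A = I_s · R_B/(R_A + R_B).
10.4/62.0 = R_B/(R_A + R_B) → R_B = R_A · (0.1677)/(1 − 0.1677) = 1.57 × 0.2016 = 0.3164 Ω.

R_B ≈ 0.316 Ω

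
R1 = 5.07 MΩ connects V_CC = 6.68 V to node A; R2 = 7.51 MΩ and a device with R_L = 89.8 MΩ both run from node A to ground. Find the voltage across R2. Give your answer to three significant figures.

V_out ≈ 3.86 V

R2 ‖ R_L = (7.51 × 89.8)/(7.51 + 89.8) = 6.930 MΩ.
Voltage divider with the loaded lower leg: V_out = 6.68 × 6.930/(5.07 + 6.930) = 6.68 × 0.5775 = 3.858 V.
(Unloaded it would be 3.99 V; the load pulls it down.)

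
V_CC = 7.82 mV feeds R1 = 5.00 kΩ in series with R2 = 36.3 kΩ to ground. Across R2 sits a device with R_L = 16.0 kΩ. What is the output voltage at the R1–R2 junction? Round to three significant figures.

V_out ≈ 5.39 mV

The load sits in parallel with R2, giving an effective lower resistance R2' = R2·R_L/(R2+R_L) = 11.11 kΩ.
Then V_out = V_CC · R2'/(R1 + R2') = 7.82 × 11.11/16.11 = 5.392 mV.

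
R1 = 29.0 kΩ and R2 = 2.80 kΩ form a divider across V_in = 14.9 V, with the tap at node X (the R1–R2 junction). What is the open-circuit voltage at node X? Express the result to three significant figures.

Open-circuit (no load on X): V_th = V_in · R2/(R1 + R2) = 14.9 × 2.80/(29.00 + 2.80) = 1.312 V.

V_th ≈ 1.31 V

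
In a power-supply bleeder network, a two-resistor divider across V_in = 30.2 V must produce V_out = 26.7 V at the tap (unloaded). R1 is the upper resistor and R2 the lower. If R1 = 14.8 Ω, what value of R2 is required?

R2 ≈ 113 Ω

Required fraction k = V_out/V_in = 0.8841.
R2 = R1 · 0.8841/(1 − 0.8841) = 112.9 Ω.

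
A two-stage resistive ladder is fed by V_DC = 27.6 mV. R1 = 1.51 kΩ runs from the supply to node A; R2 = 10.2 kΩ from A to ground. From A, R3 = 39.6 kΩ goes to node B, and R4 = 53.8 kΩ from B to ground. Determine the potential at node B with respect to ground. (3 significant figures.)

Node A sees R2 in parallel with the series input of stage 2, R3 + R4 = 93.40 kΩ.
R2 ‖ (R3+R4) = 9.196 kΩ.
So V_A = 27.6 × 0.8590 = 23.71 mV.
Stage 2 is unloaded, so V_B = V_A · R4/(R3+R4) = 23.71 × 53.8/93.40 = 13.66 mV.

V_B ≈ 13.7 mV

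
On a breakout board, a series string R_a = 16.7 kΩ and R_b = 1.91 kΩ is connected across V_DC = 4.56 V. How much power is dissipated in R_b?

The common current is I = 4.56/18.61 = 0.2450 mA.
P(R_b) = I²·R_b = (0.2450)² × 1.91 = 0.1147 mW.

P ≈ 0.115 mW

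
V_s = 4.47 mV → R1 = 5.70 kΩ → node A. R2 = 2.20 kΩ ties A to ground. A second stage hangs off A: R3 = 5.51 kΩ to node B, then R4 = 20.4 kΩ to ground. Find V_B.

V_B ≈ 0.924 mV

Looking into the second stage from A: R3 + R4 = 25.91 kΩ appears in parallel with R2.
R2 ‖ (R3+R4) = 2.028 kΩ.
So V_A = 4.47 × 0.2624 = 1.173 mV.
V_B = V_A × 0.7873 = 0.9235 mV.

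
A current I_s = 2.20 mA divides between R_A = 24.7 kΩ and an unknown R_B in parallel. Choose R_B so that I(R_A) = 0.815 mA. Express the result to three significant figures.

In a two-way split, I_A/I_s = R_B/(R_A + R_B).
0.815/2.20 = R_B/(R_A + R_B) → R_B = R_A · (0.3705)/(1 − 0.3705) = 24.7 × 0.5884 = 14.53 kΩ.

R_B ≈ 14.5 kΩ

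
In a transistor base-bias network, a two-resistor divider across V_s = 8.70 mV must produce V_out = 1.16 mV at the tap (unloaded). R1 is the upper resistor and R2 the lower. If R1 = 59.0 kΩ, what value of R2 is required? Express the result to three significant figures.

R2 ≈ 9.08 kΩ

V_out/V_s = R2/(R1+R2) = 0.1333.
So R2 = R1 · V_out/(V_s − V_out) = 59.0 × 1.16/(8.70 − 1.16) = 59.0 × 0.1538 = 9.077 kΩ.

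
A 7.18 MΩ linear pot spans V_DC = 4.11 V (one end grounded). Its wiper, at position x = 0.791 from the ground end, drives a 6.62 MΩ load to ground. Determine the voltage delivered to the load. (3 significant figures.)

V_out ≈ 2.76 V

Split the track: R_lower = x·R_p = 5.679 MΩ, R_upper = (1−x)·R_p = 1.501 MΩ.
Lower segment in parallel with the load: 5.679 ‖ 6.62 = 3.057 MΩ.
Then V_out = V_DC · 3.057/(1.501 + 3.057) = 2.757 V.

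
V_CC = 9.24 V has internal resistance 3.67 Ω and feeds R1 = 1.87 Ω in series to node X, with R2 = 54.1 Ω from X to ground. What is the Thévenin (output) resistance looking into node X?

R1' = 3.67 + 1.87 = 5.540 Ω (source resistance + R1).
Looking into X with the source shorted: R_th = R1'·R2/(R1'+R2) = 5.540 × 54.1/59.64 = 5.025 Ω.

R_th ≈ 5.03 Ω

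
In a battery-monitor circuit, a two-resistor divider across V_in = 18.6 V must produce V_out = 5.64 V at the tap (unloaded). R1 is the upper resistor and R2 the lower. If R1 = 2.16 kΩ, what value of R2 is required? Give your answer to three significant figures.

R2 ≈ 0.940 kΩ

V_out/V_in = R2/(R1+R2) = 0.3032.
Rearranging, R2 = R1·k/(1−k) = 2.16 × 0.4352 = 0.9400 kΩ.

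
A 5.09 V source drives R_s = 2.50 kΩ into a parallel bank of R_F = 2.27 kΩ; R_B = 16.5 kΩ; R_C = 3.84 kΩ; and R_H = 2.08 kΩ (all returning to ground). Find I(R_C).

Combine the parallel branches: R_p = (1/2.27 + 1/16.5 + 1/3.84 + 1/2.08)⁻¹ = 0.8049 kΩ.
Node voltage V_A = V_s · R_p/(R_s + R_p) = 5.09 × 0.2436 = 1.240 V.
I(R_C) = V_A / R_C = 1.240/3.84 = 0.3228 mA.
(Check via current divider: I_total = 1.540 mA; share G_k/ΣG = 0.2096 → same result.)

I ≈ 0.323 mA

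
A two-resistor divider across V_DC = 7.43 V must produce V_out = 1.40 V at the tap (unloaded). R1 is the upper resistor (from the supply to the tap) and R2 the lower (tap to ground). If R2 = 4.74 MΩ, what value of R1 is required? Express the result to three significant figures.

R1 ≈ 20.4 MΩ

V_out/V_DC = R2/(R1+R2) = 0.1884.
Rearranging, R1 = R2·(1−k)/k = 4.74 × 4.307 = 20.42 MΩ.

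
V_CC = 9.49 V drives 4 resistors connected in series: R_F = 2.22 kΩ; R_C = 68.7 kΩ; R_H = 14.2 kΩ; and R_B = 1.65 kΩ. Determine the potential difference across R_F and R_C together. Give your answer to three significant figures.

V ≈ 7.76 V

Total series resistance ΣR = 2.22 + 68.7 + 14.2 + 1.65 = 86.77 kΩ.
R_{R_F..R_C} = 2.22 + 68.7 = 70.92 kΩ.
Voltage divider: V = V_CC · (70.92 / 86.77) = 9.49 × 0.8173 = 7.756 V.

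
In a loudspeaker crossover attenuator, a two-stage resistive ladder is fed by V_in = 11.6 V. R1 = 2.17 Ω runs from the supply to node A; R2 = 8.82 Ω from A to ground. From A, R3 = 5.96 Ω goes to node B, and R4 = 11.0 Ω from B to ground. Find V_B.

The second stage (R3 + R4 = 16.96 Ω) loads node A in parallel with R2.
Effective lower resistance at A: R2 ‖ 16.96 = 5.802 Ω.
V_A = 11.6 × 5.802/(2.17 + 5.802) = 8.443 V.
Then the unloaded second divider: V_B = V_A × R4/(R3+R4) = 8.443 × 0.6486 = 5.476 V.

V_B ≈ 5.48 V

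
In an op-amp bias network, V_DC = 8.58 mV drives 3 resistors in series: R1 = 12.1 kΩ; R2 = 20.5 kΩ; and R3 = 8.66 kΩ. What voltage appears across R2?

V ≈ 4.26 mV

Series total: ΣR = 12.1 + 20.5 + 8.66 = 41.26 kΩ.
Voltage divider: V = V_DC · (20.50 / 41.26) = 8.58 × 0.4968 = 4.263 mV.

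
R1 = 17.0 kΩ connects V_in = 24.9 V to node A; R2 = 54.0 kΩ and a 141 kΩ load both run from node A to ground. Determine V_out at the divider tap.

R2 ‖ R_L = (54.0 × 141)/(54.0 + 141) = 39.05 kΩ.
Voltage divider with the loaded lower leg: V_out = 24.9 × 39.05/(17.0 + 39.05) = 24.9 × 0.6967 = 17.35 V.
(Unloaded it would be 18.9 V; the load pulls it down.)

V_out ≈ 17.3 V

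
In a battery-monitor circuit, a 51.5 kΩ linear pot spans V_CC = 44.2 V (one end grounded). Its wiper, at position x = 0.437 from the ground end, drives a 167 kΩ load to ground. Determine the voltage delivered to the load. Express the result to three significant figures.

V_out ≈ 18.0 V

The pot divides into 28.99 kΩ above the wiper and 22.51 kΩ below.
R_L loads the lower segment: effective lower R = 19.83 kΩ.
V_out = 44.2 × 19.83/(28.99 + 19.83) = 17.95 V.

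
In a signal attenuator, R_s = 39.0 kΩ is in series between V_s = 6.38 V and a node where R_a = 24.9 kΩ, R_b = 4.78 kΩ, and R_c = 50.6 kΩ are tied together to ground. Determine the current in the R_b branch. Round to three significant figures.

I ≈ 0.116 mA

Parallel bank: R_p = 1/(1/24.9 + 1/4.78 + 1/50.6) = 3.716 kΩ.
V_A by voltage divider: V_A = 6.38 × 3.716/(39.0 + 3.716) = 0.5550 V.
I(R_b) = V_A / R_b = 0.5550/4.78 = 0.1161 mA.
(Equivalently: I_total = 0.1494 mA, then current-divider fraction G_k/ΣG = 0.7773.)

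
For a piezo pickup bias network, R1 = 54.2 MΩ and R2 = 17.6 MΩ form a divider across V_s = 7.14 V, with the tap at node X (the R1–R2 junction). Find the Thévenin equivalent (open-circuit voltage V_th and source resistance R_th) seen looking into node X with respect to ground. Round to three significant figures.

V_th ≈ 1.75 V, R_th ≈ 13.3 MΩ

Open-circuit (no load on X): V_th = V_s · R2/(R1 + R2) = 7.14 × 17.6/(54.20 + 17.6) = 1.750 V.
Looking into X with the source shorted: R_th = R1·R2/(R1+R2) = 54.20 × 17.6/71.80 = 13.29 MΩ.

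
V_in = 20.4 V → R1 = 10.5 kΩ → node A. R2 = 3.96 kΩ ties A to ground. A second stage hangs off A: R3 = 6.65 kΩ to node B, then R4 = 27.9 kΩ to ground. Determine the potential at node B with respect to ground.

Looking into the second stage from A: R3 + R4 = 34.55 kΩ appears in parallel with R2.
R2 ‖ (R3+R4) = 3.553 kΩ.
First divider: V_A = V_in · 3.553/(10.5 + 3.553) = 5.157 V.
Then the unloaded second divider: V_B = V_A × R4/(R3+R4) = 5.157 × 0.8075 = 4.165 V.

V_B ≈ 4.16 V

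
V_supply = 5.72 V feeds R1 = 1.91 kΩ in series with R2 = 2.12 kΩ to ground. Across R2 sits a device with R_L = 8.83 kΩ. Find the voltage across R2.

V_out ≈ 2.70 V

The load sits in parallel with R2, giving an effective lower resistance R2' = R2·R_L/(R2+R_L) = 1.710 kΩ.
Now apply the divider: V_out = 5.72 × 0.4723 = 2.702 V.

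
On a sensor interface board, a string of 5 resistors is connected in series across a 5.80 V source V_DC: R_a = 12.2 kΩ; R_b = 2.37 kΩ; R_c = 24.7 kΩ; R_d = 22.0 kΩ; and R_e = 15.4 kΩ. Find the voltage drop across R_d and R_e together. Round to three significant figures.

Series total: ΣR = 12.2 + 2.37 + 24.7 + 22.0 + 15.4 = 76.67 kΩ.
R_{R_d..R_e} = 22.0 + 15.4 = 37.40 kΩ.
Voltage divider: V = V_DC · (37.40 / 76.67) = 5.80 × 0.4878 = 2.829 V.

V ≈ 2.83 V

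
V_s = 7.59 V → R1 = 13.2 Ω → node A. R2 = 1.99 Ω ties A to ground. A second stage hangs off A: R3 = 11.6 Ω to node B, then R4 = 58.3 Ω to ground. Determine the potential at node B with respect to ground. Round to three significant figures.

The second stage (R3 + R4 = 69.90 Ω) loads node A in parallel with R2.
R2 ‖ (R3+R4) = 1.935 Ω.
V_A = 7.59 × 1.935/(13.2 + 1.935) = 0.9703 V.
Then the unloaded second divider: V_B = V_A × R4/(R3+R4) = 0.9703 × 0.8340 = 0.8093 V.

V_B ≈ 0.809 V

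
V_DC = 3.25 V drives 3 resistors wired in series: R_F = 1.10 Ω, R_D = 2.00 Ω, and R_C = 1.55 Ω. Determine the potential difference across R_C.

V ≈ 1.08 V

Total series resistance ΣR = 1.10 + 2.00 + 1.55 = 4.650 Ω.
By the voltage-divider rule, V = 3.25 × 1.550/4.650 = 1.083 V.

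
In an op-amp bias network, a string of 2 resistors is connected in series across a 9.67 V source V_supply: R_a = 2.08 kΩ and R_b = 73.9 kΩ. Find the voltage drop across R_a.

Total series resistance ΣR = 2.08 + 73.9 = 75.98 kΩ.
V = V_supply · R/ΣR = 9.67 × 0.02738 = 0.2647 V.

V ≈ 0.265 V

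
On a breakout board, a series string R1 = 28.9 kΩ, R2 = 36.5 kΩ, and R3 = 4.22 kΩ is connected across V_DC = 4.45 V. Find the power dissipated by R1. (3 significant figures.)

ΣR = 69.62 kΩ → I = 4.45/69.62 = 0.06392 mA.
P(R1) = I²·R1 = (0.06392)² × 28.9 = 0.1181 mW.

P ≈ 0.118 mW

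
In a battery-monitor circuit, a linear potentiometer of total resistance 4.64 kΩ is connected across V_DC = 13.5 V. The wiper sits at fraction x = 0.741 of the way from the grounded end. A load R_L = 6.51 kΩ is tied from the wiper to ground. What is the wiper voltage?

V_out ≈ 8.80 V

Lower segment x·R_p = 3.438 kΩ; upper segment (1−x)·R_p = 1.202 kΩ.
Lower segment in parallel with the load: 3.438 ‖ 6.51 = 2.250 kΩ.
Loaded-divider output: V_out = 13.5 × 0.6518 = 8.800 V.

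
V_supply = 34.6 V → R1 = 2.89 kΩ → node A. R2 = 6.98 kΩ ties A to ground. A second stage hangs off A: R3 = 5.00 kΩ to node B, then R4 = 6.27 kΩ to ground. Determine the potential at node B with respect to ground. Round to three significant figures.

V_B ≈ 11.5 V

Node A sees R2 in parallel with the series input of stage 2, R3 + R4 = 11.27 kΩ.
Effective lower resistance at A: R2 ‖ 11.27 = 4.310 kΩ.
So V_A = 34.6 × 0.5986 = 20.71 V.
Then the unloaded second divider: V_B = V_A × R4/(R3+R4) = 20.71 × 0.5563 = 11.52 V.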